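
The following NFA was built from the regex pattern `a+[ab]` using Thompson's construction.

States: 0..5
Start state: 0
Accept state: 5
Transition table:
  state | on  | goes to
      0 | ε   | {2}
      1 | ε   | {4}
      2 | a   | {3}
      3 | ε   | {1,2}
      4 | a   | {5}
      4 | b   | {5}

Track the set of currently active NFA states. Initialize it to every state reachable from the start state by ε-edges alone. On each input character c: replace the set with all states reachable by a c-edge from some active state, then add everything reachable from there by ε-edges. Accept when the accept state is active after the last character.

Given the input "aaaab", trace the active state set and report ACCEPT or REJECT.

initial (ε-close {0}): {0,2}
'a' @ 1: {1,2,3,4}
'a' @ 2: {1,2,3,4,5}  ✓accept
'a' @ 3: {1,2,3,4,5}  ✓accept
'a' @ 4: {1,2,3,4,5}  ✓accept
'b' @ 5: {5}  ✓accept
final: {5}; accept 5 in set

Answer: ACCEPT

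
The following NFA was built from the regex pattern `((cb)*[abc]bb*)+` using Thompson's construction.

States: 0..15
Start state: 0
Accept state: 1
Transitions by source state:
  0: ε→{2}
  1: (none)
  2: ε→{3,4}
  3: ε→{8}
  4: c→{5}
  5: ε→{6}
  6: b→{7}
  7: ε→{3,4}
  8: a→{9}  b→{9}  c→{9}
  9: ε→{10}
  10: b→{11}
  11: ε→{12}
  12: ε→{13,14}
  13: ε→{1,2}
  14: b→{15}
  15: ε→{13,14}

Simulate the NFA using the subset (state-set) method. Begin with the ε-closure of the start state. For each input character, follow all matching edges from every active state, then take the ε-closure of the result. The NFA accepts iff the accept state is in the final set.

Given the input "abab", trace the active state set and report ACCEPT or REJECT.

Answer: ACCEPT

Trace:
S₀ = ε-closure({0}) = {0,2,3,4,8}
'a' @ 1: {9,10}
'b' @ 2: {1,2,3,4,8,11,12,13,14}  (accept∈set)
'a' @ 3: {9,10}
'b' @ 4: {1,2,3,4,8,11,12,13,14}  (accept∈set)
final: {1,2,3,4,8,11,12,13,14}; accept 1 in set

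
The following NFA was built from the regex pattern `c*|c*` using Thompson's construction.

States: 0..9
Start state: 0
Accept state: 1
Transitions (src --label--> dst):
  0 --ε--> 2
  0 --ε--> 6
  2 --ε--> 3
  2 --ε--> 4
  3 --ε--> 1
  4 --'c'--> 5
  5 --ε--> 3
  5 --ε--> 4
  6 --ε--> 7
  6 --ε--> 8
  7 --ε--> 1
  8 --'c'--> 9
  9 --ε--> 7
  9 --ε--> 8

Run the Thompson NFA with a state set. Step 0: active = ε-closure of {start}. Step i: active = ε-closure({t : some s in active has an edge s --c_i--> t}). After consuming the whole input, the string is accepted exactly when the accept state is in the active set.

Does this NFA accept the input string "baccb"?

Answer: REJECT

Steps:
initial (ε-close {0}): {0,1,2,3,4,6,7,8}
'b' @ 1: {}  — state set empty
rest 'accb' ignored (set empty)
after full input: {}  (accept=1 not in)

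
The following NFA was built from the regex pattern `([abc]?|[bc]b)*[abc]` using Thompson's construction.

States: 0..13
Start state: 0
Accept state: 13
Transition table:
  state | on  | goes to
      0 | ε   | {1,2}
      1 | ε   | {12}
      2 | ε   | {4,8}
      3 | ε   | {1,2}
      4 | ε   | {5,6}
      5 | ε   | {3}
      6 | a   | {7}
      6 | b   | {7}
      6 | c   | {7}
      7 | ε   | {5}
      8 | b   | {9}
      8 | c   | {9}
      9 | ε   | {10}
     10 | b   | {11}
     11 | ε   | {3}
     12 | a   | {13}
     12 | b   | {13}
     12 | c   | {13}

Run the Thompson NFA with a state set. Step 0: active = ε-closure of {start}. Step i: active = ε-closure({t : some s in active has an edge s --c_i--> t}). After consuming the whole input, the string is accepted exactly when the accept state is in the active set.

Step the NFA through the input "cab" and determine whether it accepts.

S₀ = ε-closure({0}) = {0,1,2,3,4,5,6,8,12}
'c' @ 1: {1,2,3,4,5,6,7,8,9,10,12,13}  (accept∈set)
'a' @ 2: {1,2,3,4,5,6,7,8,12,13}  (accept∈set)
'b' @ 3: {1,2,3,4,5,6,7,8,9,10,12,13}  (accept∈set)
final: {1,2,3,4,5,6,7,8,9,10,12,13}; accept 13 in set

Answer: ACCEPT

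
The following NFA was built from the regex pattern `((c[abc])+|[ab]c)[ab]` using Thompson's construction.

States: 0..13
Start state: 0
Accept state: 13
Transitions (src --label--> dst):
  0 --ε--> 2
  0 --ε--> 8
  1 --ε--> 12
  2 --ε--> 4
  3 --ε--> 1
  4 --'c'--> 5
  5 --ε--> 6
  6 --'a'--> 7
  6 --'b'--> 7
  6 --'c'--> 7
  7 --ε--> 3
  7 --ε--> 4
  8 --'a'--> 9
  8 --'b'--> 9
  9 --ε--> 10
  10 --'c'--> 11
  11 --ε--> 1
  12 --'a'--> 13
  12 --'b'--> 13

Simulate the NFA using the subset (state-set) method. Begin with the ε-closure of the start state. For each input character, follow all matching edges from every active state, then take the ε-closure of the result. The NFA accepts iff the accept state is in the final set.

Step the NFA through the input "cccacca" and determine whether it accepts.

Answer: ACCEPT

Derivation:
start: ε-closure({0}) = {0,2,4,8}
'c' @ 1: {5,6}
'c' @ 2: {1,3,4,7,12}
'c' @ 3: {5,6}
'a' @ 4: {1,3,4,7,12}
'c' @ 5: {5,6}
'c' @ 6: {1,3,4,7,12}
'a' @ 7: {13}  (accept∈set)
after full input: {13}  (accept=13 in)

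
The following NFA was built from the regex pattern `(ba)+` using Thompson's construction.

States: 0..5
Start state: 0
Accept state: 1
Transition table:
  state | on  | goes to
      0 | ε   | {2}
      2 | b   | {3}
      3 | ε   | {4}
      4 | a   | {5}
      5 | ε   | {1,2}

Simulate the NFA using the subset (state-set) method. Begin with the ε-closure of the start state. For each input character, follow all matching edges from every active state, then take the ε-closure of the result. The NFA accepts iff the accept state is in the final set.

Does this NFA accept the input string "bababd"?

Answer: REJECT

Derivation:
S₀ = ε-closure({0}) = {0,2}
'b' @ 1: {3,4}
'a' @ 2: {1,2,5}  (accept∈set)
'b' @ 3: {3,4}
'a' @ 4: {1,2,5}  (accept∈set)
'b' @ 5: {3,4}
'd' @ 6: {}  — state set empty
final: {}; accept 1 not in set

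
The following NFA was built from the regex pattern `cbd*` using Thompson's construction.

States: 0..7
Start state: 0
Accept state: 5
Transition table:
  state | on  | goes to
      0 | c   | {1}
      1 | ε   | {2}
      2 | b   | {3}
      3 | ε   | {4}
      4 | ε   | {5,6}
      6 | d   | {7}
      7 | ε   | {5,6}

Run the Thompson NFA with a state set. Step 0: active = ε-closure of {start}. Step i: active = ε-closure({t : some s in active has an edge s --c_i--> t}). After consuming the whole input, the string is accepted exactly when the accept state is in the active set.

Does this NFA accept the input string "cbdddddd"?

S₀ = ε-closure({0}) = {0}
'c' @ 1: {1,2}
'b' @ 2: {3,4,5,6}  [accepting]
'd' @ 3: {5,6,7}  [accepting]
'd' @ 4: {5,6,7}  [accepting]
'd' @ 5: {5,6,7}  [accepting]
'd' @ 6: {5,6,7}  [accepting]
'd' @ 7: {5,6,7}  [accepting]
'd' @ 8: {5,6,7}  [accepting]
end set {5,6,7} — state 5 in

Answer: ACCEPT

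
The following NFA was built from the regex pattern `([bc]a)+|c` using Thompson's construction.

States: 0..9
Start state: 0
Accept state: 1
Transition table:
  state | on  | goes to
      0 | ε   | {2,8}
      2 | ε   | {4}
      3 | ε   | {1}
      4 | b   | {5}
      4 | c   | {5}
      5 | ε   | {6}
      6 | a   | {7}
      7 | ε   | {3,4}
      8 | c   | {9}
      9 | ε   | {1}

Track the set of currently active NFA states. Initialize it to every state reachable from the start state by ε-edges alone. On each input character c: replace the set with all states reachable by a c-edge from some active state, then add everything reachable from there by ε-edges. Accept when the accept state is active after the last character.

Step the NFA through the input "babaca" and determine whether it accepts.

start: ε-closure({0}) = {0,2,4,8}
'b' @ 1: {5,6}
'a' @ 2: {1,3,4,7}  ✓accept
'b' @ 3: {5,6}
'a' @ 4: {1,3,4,7}  ✓accept
'c' @ 5: {5,6}
'a' @ 6: {1,3,4,7}  ✓accept
after full input: {1,3,4,7}  (accept=1 in)

Answer: ACCEPT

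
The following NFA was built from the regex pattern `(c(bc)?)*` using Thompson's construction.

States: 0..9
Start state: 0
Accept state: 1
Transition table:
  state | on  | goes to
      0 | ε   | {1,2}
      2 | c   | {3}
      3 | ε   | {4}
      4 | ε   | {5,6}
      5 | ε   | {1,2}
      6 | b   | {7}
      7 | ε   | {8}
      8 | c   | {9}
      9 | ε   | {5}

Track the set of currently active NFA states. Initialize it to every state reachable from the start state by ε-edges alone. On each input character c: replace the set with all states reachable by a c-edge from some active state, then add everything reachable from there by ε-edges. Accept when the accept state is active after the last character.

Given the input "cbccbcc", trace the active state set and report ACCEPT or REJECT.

Answer: ACCEPT

Derivation:
initial (ε-close {0}): {0,1,2}
'c' @ 1: {1,2,3,4,5,6}  (accept∈set)
'b' @ 2: {7,8}
'c' @ 3: {1,2,5,9}  (accept∈set)
'c' @ 4: {1,2,3,4,5,6}  (accept∈set)
'b' @ 5: {7,8}
'c' @ 6: {1,2,5,9}  (accept∈set)
'c' @ 7: {1,2,3,4,5,6}  (accept∈set)
after full input: {1,2,3,4,5,6}  (accept=1 in)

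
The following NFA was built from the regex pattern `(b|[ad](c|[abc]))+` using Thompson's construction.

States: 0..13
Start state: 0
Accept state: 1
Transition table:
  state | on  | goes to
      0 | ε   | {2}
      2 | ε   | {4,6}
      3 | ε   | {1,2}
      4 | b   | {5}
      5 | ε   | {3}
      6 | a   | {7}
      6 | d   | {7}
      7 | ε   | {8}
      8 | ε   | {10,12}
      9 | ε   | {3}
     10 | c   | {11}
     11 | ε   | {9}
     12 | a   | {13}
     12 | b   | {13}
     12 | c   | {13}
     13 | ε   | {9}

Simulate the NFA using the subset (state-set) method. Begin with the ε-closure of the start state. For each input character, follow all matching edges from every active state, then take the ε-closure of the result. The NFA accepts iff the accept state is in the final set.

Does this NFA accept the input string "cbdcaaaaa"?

start: ε-closure({0}) = {0,2,4,6}
'c' @ 1: {}  — state set empty
rest 'bdcaaaaa' ignored (set empty)
after full input: {}  (accept=1 not in)

Answer: REJECT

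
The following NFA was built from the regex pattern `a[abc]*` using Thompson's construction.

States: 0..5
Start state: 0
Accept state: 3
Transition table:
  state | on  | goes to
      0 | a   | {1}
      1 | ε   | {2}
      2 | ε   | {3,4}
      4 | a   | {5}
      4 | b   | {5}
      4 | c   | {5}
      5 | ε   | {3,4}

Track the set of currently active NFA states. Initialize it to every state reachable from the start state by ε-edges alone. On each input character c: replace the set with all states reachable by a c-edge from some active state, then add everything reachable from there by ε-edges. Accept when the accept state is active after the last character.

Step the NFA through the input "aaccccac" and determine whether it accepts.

Answer: ACCEPT

Steps:
S₀ = ε-closure({0}) = {0}
'a' @ 1: {1,2,3,4}  [accepting]
'a' @ 2: {3,4,5}  [accepting]
'c' @ 3: {3,4,5}  [accepting]
'c' @ 4: {3,4,5}  [accepting]
'c' @ 5: {3,4,5}  [accepting]
'c' @ 6: {3,4,5}  [accepting]
'a' @ 7: {3,4,5}  [accepting]
'c' @ 8: {3,4,5}  [accepting]
end set {3,4,5} — state 3 in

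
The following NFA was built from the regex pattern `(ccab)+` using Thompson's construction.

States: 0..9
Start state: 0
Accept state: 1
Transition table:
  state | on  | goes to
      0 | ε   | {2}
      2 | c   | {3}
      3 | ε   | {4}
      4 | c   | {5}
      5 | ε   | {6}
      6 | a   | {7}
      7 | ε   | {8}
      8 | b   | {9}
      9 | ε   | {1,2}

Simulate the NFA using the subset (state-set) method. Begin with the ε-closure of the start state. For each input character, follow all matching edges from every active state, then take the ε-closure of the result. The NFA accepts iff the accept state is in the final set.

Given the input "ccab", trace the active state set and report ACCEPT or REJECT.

Answer: ACCEPT

Derivation:
S₀ = ε-closure({0}) = {0,2}
'c' @ 1: {3,4}
'c' @ 2: {5,6}
'a' @ 3: {7,8}
'b' @ 4: {1,2,9}  ✓accept
final: {1,2,9}; accept 1 in set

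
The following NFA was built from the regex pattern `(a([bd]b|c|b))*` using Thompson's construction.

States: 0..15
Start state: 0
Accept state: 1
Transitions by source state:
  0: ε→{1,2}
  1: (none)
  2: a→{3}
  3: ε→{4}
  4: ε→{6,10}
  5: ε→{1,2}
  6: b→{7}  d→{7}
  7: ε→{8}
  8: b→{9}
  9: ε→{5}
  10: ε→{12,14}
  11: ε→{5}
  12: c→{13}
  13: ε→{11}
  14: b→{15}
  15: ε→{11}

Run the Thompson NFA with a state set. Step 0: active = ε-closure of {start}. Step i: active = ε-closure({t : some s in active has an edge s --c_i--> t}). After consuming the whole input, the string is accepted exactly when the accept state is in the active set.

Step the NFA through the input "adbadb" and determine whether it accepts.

Answer: ACCEPT

Derivation:
initial (ε-close {0}): {0,1,2}
'a' @ 1: {3,4,6,10,12,14}
'd' @ 2: {7,8}
'b' @ 3: {1,2,5,9}  ✓accept
'a' @ 4: {3,4,6,10,12,14}
'd' @ 5: {7,8}
'b' @ 6: {1,2,5,9}  ✓accept
after full input: {1,2,5,9}  (accept=1 in)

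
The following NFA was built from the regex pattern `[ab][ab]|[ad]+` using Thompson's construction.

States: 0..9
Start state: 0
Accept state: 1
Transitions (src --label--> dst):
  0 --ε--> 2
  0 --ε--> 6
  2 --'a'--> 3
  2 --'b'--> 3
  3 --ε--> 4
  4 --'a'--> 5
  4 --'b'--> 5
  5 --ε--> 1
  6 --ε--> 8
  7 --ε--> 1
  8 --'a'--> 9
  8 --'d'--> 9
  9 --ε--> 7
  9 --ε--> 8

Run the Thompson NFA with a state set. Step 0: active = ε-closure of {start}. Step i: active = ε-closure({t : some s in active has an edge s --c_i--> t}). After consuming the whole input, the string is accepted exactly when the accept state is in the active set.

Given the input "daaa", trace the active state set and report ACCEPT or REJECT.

Answer: ACCEPT

Derivation:
initial (ε-close {0}): {0,2,6,8}
'd' @ 1: {1,7,8,9}  (accept∈set)
'a' @ 2: {1,7,8,9}  (accept∈set)
'a' @ 3: {1,7,8,9}  (accept∈set)
'a' @ 4: {1,7,8,9}  (accept∈set)
after full input: {1,7,8,9}  (accept=1 in)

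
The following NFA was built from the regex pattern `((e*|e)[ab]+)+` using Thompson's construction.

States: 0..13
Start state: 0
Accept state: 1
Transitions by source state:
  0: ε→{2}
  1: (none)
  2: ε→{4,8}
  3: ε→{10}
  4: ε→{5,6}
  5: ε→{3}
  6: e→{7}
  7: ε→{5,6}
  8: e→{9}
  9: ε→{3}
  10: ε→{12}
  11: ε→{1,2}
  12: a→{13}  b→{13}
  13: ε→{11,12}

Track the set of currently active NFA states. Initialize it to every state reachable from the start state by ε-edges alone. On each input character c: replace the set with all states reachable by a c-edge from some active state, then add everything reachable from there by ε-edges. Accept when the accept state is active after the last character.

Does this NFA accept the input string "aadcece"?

Answer: REJECT

Derivation:
S₀ = ε-closure({0}) = {0,2,3,4,5,6,8,10,12}
'a' @ 1: {1,2,3,4,5,6,8,10,11,12,13}  ✓accept
'a' @ 2: {1,2,3,4,5,6,8,10,11,12,13}  ✓accept
'd' @ 3: {}  — dead — no transitions
rest 'cece' ignored (set empty)
final: {}; accept 1 not in set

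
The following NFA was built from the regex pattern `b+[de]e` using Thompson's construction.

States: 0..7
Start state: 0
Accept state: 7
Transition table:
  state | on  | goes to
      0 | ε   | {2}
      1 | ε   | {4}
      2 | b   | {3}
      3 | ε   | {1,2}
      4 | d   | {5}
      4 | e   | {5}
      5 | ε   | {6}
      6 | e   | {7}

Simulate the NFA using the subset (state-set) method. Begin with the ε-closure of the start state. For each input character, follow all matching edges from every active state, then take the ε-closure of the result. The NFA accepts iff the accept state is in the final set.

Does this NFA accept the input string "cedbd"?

start: ε-closure({0}) = {0,2}
'c' @ 1: {}  — state set empty
rest 'edbd' ignored (set empty)
end set {} — state 7 not in

Answer: REJECT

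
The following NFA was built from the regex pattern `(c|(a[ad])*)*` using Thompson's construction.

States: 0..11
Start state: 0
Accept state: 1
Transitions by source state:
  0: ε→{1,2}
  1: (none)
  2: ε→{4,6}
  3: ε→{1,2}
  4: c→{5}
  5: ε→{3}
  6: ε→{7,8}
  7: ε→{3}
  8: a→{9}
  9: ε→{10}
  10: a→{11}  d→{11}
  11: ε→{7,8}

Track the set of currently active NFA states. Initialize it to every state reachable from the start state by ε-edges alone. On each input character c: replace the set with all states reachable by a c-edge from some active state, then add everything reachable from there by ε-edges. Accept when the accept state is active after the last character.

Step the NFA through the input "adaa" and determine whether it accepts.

Answer: ACCEPT

Trace:
S₀ = ε-closure({0}) = {0,1,2,3,4,6,7,8}
'a' @ 1: {9,10}
'd' @ 2: {1,2,3,4,6,7,8,11}  ✓accept
'a' @ 3: {9,10}
'a' @ 4: {1,2,3,4,6,7,8,11}  ✓accept
end set {1,2,3,4,6,7,8,11} — state 1 in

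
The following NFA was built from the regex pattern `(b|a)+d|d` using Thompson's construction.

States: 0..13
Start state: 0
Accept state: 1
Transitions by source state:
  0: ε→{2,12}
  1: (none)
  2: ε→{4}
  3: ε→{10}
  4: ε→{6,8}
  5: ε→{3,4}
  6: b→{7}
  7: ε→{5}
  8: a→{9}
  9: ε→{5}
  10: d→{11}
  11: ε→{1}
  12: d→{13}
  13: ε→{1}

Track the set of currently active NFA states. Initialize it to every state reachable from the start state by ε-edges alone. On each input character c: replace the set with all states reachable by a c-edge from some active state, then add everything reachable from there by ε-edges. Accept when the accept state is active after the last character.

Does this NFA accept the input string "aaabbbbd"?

S₀ = ε-closure({0}) = {0,2,4,6,8,12}
'a' @ 1: {3,4,5,6,8,9,10}
'a' @ 2: {3,4,5,6,8,9,10}
'a' @ 3: {3,4,5,6,8,9,10}
'b' @ 4: {3,4,5,6,7,8,10}
'b' @ 5: {3,4,5,6,7,8,10}
'b' @ 6: {3,4,5,6,7,8,10}
'b' @ 7: {3,4,5,6,7,8,10}
'd' @ 8: {1,11}  ✓accept
end set {1,11} — state 1 in

Answer: ACCEPT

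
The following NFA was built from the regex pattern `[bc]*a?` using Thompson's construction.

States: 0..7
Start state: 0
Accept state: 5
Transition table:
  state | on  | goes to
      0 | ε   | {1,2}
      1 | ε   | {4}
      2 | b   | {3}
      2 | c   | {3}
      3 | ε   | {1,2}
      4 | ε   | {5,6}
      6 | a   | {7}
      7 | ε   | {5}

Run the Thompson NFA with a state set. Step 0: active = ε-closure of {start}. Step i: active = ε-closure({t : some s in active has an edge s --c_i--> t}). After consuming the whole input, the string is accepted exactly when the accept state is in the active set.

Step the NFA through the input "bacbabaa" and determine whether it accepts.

S₀ = ε-closure({0}) = {0,1,2,4,5,6}
'b' @ 1: {1,2,3,4,5,6}  ✓accept
'a' @ 2: {5,7}  ✓accept
'c' @ 3: {}  — dead — no transitions
rest 'babaa' ignored (set empty)
after full input: {}  (accept=5 not in)

Answer: REJECT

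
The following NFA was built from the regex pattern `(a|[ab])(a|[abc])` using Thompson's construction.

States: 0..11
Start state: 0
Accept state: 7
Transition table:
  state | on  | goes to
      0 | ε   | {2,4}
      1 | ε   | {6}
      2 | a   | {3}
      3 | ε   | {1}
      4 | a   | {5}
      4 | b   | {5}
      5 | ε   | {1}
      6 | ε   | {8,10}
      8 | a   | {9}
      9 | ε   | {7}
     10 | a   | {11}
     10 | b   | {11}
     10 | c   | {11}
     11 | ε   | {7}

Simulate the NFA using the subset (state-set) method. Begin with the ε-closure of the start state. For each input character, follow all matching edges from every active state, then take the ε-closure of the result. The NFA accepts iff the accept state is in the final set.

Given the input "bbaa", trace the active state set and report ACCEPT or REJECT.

Answer: REJECT

Derivation:
S₀ = ε-closure({0}) = {0,2,4}
'b' @ 1: {1,5,6,8,10}
'b' @ 2: {7,11}  ✓accept
'a' @ 3: {}  — dead — no transitions
rest 'a' ignored (set empty)
final: {}; accept 7 not in set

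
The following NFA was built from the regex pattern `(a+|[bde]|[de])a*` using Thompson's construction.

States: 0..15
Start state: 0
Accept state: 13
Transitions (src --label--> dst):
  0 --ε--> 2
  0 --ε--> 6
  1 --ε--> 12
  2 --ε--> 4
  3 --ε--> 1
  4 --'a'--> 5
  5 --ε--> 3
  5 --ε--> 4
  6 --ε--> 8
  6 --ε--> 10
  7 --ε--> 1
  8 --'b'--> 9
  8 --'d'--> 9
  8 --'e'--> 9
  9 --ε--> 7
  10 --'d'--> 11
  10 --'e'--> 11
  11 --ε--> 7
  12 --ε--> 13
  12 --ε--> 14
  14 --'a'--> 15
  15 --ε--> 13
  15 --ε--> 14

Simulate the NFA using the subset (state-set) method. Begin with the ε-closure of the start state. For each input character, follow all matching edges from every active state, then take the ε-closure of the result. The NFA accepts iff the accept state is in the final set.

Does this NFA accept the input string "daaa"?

Answer: ACCEPT

Steps:
start: ε-closure({0}) = {0,2,4,6,8,10}
'd' @ 1: {1,7,9,11,12,13,14}  ✓accept
'a' @ 2: {13,14,15}  ✓accept
'a' @ 3: {13,14,15}  ✓accept
'a' @ 4: {13,14,15}  ✓accept
final: {13,14,15}; accept 13 in set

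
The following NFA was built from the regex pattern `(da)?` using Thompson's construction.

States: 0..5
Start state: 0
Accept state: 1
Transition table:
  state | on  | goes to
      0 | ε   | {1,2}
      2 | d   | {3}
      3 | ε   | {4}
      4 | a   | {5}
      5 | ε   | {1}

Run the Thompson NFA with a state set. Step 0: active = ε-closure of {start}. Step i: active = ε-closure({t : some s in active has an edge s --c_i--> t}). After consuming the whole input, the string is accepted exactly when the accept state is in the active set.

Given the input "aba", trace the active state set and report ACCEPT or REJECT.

start: ε-closure({0}) = {0,1,2}
'a' @ 1: {}  — state set empty
rest 'ba' ignored (set empty)
after full input: {}  (accept=1 not in)

Answer: REJECT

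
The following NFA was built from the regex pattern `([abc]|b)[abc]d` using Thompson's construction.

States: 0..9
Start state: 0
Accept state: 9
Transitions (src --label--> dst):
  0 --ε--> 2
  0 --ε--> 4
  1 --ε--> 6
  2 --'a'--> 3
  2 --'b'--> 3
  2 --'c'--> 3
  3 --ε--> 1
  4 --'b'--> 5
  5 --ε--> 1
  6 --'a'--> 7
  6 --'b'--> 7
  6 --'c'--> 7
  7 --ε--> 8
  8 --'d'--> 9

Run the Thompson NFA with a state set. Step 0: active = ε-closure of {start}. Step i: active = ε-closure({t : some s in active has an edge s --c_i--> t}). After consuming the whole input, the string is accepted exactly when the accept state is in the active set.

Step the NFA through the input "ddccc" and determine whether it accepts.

initial (ε-close {0}): {0,2,4}
'd' @ 1: {}  — dead — no transitions
rest 'dccc' ignored (set empty)
end set {} — state 9 not in

Answer: REJECT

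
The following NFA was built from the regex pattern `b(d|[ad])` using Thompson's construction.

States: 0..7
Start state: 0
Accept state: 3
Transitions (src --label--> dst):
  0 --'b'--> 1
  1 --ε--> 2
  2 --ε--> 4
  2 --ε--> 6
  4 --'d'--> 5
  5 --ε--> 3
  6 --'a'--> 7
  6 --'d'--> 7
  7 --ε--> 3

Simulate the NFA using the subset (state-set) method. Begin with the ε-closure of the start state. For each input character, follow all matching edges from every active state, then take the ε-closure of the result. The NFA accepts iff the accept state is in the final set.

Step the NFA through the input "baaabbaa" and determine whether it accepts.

Answer: REJECT

Steps:
start: ε-closure({0}) = {0}
'b' @ 1: {1,2,4,6}
'a' @ 2: {3,7}  (accept∈set)
'a' @ 3: {}  — state set empty
rest 'abbaa' ignored (set empty)
after full input: {}  (accept=3 not in)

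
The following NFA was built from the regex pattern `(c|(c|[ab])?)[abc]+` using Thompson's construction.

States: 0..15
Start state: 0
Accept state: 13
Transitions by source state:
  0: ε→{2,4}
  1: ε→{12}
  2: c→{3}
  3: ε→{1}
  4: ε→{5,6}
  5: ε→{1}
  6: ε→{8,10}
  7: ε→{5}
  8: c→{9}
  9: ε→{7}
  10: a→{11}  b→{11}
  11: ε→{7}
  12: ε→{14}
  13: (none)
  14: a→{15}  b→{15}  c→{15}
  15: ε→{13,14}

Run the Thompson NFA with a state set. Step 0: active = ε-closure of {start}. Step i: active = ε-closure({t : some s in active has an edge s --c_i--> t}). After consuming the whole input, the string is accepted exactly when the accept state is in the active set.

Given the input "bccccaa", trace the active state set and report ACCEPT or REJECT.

start: ε-closure({0}) = {0,1,2,4,5,6,8,10,12,14}
'b' @ 1: {1,5,7,11,12,13,14,15}  ✓accept
'c' @ 2: {13,14,15}  ✓accept
'c' @ 3: {13,14,15}  ✓accept
'c' @ 4: {13,14,15}  ✓accept
'c' @ 5: {13,14,15}  ✓accept
'a' @ 6: {13,14,15}  ✓accept
'a' @ 7: {13,14,15}  ✓accept
after full input: {13,14,15}  (accept=13 in)

Answer: ACCEPT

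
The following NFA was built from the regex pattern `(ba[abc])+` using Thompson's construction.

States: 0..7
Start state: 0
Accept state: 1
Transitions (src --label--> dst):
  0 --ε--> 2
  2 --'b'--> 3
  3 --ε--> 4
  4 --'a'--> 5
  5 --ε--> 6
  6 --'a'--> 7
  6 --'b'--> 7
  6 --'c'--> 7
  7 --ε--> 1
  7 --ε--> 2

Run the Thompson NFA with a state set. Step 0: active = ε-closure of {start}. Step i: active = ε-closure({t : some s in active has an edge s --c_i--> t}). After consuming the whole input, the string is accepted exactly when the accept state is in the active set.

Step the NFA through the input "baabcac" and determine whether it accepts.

start: ε-closure({0}) = {0,2}
'b' @ 1: {3,4}
'a' @ 2: {5,6}
'a' @ 3: {1,2,7}  (accept∈set)
'b' @ 4: {3,4}
'c' @ 5: {}  — state set empty
rest 'ac' ignored (set empty)
after full input: {}  (accept=1 not in)

Answer: REJECT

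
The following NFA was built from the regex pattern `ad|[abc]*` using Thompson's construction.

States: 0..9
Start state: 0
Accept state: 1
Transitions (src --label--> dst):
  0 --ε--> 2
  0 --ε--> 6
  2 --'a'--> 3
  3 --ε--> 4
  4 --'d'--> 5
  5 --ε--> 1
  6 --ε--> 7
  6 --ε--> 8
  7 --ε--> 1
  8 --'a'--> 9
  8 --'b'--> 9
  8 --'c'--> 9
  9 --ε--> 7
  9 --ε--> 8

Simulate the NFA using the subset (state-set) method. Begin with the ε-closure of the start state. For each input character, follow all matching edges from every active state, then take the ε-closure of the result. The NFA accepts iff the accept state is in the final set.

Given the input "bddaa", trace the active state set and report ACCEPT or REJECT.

S₀ = ε-closure({0}) = {0,1,2,6,7,8}
'b' @ 1: {1,7,8,9}  [accepting]
'd' @ 2: {}  — no active states
rest 'daa' ignored (set empty)
final: {}; accept 1 not in set

Answer: REJECT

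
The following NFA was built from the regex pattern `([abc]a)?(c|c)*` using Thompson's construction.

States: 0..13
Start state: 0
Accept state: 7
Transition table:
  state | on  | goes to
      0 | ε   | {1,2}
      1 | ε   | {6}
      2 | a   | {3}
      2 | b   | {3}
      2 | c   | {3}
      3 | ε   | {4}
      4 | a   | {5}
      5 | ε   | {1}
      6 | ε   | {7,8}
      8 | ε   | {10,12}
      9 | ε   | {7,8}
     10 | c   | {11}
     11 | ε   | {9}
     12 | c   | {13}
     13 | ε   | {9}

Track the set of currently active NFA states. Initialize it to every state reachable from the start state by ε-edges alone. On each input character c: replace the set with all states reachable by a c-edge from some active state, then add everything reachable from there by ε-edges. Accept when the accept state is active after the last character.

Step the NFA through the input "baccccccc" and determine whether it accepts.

Answer: ACCEPT

Steps:
start: ε-closure({0}) = {0,1,2,6,7,8,10,12}
'b' @ 1: {3,4}
'a' @ 2: {1,5,6,7,8,10,12}  (accept∈set)
'c' @ 3: {7,8,9,10,11,12,13}  (accept∈set)
'c' @ 4: {7,8,9,10,11,12,13}  (accept∈set)
'c' @ 5: {7,8,9,10,11,12,13}  (accept∈set)
'c' @ 6: {7,8,9,10,11,12,13}  (accept∈set)
'c' @ 7: {7,8,9,10,11,12,13}  (accept∈set)
'c' @ 8: {7,8,9,10,11,12,13}  (accept∈set)
'c' @ 9: {7,8,9,10,11,12,13}  (accept∈set)
after full input: {7,8,9,10,11,12,13}  (accept=7 in)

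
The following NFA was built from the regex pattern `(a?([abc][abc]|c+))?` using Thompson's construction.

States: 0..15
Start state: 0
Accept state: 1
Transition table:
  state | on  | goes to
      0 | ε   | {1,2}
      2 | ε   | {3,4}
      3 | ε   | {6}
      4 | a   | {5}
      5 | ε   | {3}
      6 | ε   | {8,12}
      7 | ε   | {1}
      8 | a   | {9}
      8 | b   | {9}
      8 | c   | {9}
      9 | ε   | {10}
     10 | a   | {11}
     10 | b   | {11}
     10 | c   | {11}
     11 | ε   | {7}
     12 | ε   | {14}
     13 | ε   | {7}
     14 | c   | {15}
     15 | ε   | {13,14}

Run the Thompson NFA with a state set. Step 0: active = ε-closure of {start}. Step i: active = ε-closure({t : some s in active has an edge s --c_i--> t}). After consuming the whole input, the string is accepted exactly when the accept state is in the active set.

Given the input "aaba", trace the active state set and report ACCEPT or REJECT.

S₀ = ε-closure({0}) = {0,1,2,3,4,6,8,12,14}
'a' @ 1: {3,5,6,8,9,10,12,14}
'a' @ 2: {1,7,9,10,11}  [accepting]
'b' @ 3: {1,7,11}  [accepting]
'a' @ 4: {}  — state set empty
after full input: {}  (accept=1 not in)

Answer: REJECT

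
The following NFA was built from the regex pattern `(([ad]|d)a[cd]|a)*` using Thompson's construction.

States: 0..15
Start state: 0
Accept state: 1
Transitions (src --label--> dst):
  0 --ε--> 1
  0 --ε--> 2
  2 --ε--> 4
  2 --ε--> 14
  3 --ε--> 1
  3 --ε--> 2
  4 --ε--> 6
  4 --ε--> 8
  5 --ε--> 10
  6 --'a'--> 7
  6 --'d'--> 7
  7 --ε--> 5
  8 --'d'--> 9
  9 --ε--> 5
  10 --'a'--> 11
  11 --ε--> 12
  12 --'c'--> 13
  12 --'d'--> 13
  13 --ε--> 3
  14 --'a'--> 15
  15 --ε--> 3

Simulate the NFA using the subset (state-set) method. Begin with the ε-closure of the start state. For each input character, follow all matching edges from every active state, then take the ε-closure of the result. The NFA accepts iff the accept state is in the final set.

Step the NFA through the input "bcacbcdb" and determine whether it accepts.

start: ε-closure({0}) = {0,1,2,4,6,8,14}
'b' @ 1: {}  — no active states
rest 'cacbcdb' ignored (set empty)
after full input: {}  (accept=1 not in)

Answer: REJECT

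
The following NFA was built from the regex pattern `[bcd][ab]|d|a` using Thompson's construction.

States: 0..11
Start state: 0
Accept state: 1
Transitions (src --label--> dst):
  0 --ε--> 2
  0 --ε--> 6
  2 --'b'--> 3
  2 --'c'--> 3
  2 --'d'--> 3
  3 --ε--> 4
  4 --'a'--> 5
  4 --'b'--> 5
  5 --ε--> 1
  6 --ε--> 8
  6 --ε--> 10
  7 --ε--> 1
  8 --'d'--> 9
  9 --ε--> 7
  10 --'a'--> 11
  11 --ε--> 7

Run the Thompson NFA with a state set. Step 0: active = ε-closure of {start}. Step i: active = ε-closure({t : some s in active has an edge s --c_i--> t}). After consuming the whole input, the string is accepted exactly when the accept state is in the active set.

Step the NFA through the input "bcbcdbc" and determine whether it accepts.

S₀ = ε-closure({0}) = {0,2,6,8,10}
'b' @ 1: {3,4}
'c' @ 2: {}  — dead — no transitions
rest 'bcdbc' ignored (set empty)
final: {}; accept 1 not in set

Answer: REJECT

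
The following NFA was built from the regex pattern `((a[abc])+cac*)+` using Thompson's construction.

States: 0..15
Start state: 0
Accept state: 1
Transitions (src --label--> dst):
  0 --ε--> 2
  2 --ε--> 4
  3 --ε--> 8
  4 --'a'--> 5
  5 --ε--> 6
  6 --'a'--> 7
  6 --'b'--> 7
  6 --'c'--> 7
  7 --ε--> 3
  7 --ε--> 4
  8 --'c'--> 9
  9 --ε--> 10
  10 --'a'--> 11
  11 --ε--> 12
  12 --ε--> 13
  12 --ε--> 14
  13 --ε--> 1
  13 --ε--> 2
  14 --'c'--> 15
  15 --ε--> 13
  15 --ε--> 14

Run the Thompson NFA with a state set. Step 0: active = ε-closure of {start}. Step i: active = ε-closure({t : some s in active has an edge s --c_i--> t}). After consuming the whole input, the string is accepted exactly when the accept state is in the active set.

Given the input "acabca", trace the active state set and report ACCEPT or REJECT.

Answer: ACCEPT

Steps:
S₀ = ε-closure({0}) = {0,2,4}
'a' @ 1: {5,6}
'c' @ 2: {3,4,7,8}
'a' @ 3: {5,6}
'b' @ 4: {3,4,7,8}
'c' @ 5: {9,10}
'a' @ 6: {1,2,4,11,12,13,14}  [accepting]
after full input: {1,2,4,11,12,13,14}  (accept=1 in)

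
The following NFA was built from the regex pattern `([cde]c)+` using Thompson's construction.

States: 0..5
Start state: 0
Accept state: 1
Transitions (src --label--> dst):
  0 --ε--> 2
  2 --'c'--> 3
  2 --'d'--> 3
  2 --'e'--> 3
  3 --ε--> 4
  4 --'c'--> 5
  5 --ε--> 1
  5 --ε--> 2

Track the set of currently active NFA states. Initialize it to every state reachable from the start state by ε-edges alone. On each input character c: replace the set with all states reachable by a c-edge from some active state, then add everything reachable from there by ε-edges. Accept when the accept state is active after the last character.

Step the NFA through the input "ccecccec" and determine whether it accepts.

S₀ = ε-closure({0}) = {0,2}
'c' @ 1: {3,4}
'c' @ 2: {1,2,5}  ✓accept
'e' @ 3: {3,4}
'c' @ 4: {1,2,5}  ✓accept
'c' @ 5: {3,4}
'c' @ 6: {1,2,5}  ✓accept
'e' @ 7: {3,4}
'c' @ 8: {1,2,5}  ✓accept
final: {1,2,5}; accept 1 in set

Answer: ACCEPT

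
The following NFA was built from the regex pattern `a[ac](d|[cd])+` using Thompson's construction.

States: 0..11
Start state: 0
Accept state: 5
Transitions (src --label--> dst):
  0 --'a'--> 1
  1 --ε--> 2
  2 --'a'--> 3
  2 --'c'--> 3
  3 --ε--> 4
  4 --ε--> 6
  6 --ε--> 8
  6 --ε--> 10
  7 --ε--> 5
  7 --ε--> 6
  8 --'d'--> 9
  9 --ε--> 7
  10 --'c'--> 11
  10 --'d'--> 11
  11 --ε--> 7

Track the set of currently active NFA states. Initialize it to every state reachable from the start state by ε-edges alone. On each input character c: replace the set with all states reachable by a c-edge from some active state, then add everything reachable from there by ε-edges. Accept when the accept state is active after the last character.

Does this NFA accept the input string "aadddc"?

start: ε-closure({0}) = {0}
'a' @ 1: {1,2}
'a' @ 2: {3,4,6,8,10}
'd' @ 3: {5,6,7,8,9,10,11}  (accept∈set)
'd' @ 4: {5,6,7,8,9,10,11}  (accept∈set)
'd' @ 5: {5,6,7,8,9,10,11}  (accept∈set)
'c' @ 6: {5,6,7,8,10,11}  (accept∈set)
end set {5,6,7,8,10,11} — state 5 in

Answer: ACCEPT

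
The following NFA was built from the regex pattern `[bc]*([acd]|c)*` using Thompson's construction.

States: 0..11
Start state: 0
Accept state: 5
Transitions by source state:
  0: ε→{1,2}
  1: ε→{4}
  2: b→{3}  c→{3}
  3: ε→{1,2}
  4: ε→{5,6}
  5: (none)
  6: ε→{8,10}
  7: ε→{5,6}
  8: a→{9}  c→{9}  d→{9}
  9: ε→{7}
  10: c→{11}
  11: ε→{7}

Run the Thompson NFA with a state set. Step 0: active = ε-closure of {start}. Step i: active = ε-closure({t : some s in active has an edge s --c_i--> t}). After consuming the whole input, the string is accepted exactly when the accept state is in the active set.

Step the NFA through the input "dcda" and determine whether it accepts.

S₀ = ε-closure({0}) = {0,1,2,4,5,6,8,10}
'd' @ 1: {5,6,7,8,9,10}  ✓accept
'c' @ 2: {5,6,7,8,9,10,11}  ✓accept
'd' @ 3: {5,6,7,8,9,10}  ✓accept
'a' @ 4: {5,6,7,8,9,10}  ✓accept
final: {5,6,7,8,9,10}; accept 5 in set

Answer: ACCEPT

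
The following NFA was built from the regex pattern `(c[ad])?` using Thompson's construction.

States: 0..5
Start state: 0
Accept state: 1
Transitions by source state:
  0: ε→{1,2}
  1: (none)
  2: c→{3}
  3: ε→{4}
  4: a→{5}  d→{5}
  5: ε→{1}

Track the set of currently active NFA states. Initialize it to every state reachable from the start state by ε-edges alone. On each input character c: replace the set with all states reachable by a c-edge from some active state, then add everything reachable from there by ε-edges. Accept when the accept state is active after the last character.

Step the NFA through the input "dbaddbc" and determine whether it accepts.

Answer: REJECT

Trace:
start: ε-closure({0}) = {0,1,2}
'd' @ 1: {}  — dead — no transitions
rest 'baddbc' ignored (set empty)
final: {}; accept 1 not in set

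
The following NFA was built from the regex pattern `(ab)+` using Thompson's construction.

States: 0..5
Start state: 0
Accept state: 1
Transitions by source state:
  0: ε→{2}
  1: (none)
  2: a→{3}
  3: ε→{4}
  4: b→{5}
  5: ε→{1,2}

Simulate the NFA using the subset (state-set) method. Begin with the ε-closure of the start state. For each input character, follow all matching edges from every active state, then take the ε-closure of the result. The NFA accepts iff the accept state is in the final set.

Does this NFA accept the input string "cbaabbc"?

S₀ = ε-closure({0}) = {0,2}
'c' @ 1: {}  — no active states
rest 'baabbc' ignored (set empty)
end set {} — state 1 not in

Answer: REJECT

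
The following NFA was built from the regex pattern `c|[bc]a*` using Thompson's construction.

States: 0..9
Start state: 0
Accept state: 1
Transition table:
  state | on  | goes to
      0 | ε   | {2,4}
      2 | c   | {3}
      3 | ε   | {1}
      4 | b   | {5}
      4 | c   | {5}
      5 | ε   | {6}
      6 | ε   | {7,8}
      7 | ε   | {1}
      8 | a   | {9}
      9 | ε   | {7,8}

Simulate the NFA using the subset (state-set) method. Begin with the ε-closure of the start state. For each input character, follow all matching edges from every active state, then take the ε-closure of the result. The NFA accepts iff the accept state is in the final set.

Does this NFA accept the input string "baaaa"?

Answer: ACCEPT

Steps:
start: ε-closure({0}) = {0,2,4}
'b' @ 1: {1,5,6,7,8}  [accepting]
'a' @ 2: {1,7,8,9}  [accepting]
'a' @ 3: {1,7,8,9}  [accepting]
'a' @ 4: {1,7,8,9}  [accepting]
'a' @ 5: {1,7,8,9}  [accepting]
final: {1,7,8,9}; accept 1 in set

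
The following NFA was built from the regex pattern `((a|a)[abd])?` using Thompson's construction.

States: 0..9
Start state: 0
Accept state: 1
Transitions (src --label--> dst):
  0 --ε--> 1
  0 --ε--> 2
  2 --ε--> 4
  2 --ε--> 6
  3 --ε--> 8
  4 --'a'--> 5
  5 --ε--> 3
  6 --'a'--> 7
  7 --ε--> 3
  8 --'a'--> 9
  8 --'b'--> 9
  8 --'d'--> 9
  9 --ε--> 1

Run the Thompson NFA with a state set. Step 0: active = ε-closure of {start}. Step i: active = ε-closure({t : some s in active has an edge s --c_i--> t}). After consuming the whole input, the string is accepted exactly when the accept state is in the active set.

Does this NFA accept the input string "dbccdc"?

initial (ε-close {0}): {0,1,2,4,6}
'd' @ 1: {}  — dead — no transitions
rest 'bccdc' ignored (set empty)
final: {}; accept 1 not in set

Answer: REJECT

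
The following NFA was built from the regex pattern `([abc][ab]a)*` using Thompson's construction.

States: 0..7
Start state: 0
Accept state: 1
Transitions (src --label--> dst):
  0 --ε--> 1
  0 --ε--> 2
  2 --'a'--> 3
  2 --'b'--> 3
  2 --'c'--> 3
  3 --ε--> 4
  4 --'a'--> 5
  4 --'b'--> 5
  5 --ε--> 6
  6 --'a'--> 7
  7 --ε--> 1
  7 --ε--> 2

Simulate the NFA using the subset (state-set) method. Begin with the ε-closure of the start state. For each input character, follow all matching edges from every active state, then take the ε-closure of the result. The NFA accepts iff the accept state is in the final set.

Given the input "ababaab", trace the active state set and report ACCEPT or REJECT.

initial (ε-close {0}): {0,1,2}
'a' @ 1: {3,4}
'b' @ 2: {5,6}
'a' @ 3: {1,2,7}  ✓accept
'b' @ 4: {3,4}
'a' @ 5: {5,6}
'a' @ 6: {1,2,7}  ✓accept
'b' @ 7: {3,4}
final: {3,4}; accept 1 not in set

Answer: REJECT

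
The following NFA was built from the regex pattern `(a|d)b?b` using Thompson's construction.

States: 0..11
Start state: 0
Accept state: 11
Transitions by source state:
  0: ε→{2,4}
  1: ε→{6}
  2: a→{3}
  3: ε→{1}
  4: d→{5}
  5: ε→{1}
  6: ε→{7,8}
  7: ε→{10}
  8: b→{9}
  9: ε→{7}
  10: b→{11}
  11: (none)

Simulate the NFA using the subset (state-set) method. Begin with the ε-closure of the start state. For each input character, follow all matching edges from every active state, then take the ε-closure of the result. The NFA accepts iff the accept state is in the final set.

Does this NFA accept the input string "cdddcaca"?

S₀ = ε-closure({0}) = {0,2,4}
'c' @ 1: {}  — state set empty
rest 'dddcaca' ignored (set empty)
after full input: {}  (accept=11 not in)

Answer: REJECT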